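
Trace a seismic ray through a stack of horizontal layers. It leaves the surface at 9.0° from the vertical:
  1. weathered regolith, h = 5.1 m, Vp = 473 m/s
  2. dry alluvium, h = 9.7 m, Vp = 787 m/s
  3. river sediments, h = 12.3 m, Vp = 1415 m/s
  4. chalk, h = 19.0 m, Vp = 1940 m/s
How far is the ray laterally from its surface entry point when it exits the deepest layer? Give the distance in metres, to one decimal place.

25.8 m

Ray parameter p = sin 9.0° / 473 m/s = 3.3073e-04 s/m.
Layer 1: θ = 9.00°; offset = 5.1·tan 9.00° = 0.808 m.
Layer 2: sin θ = p·787 = 0.2603 → θ = 15.09°; offset = 9.7·tan 15.09° = 2.615 m.
Layer 3: sin θ = p·1415 = 0.4680 → θ = 27.90°; offset = 12.3·tan 27.90° = 6.513 m.
Layer 4: sin θ = p·1940 = 0.6416 → θ = 39.91°; offset = 19.0·tan 39.91° = 15.893 m.
Summing the layer offsets gives 25.829 m.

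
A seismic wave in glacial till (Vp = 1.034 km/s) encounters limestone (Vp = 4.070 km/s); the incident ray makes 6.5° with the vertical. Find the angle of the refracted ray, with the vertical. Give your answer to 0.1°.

Snell's law: sin θ₂ = (V₂/V₁)·sin θ₁ = (4.070/1.034)·sin 6.5° = 0.4456.
θ₂ = sin⁻¹(0.4456) = 26.46° (from vertical).

26.5°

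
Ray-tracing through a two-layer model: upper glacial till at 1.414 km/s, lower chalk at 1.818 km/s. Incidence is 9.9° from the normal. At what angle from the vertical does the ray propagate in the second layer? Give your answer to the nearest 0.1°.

12.8°

sin θ₁/V₁ = sin θ₂/V₂ ⇒ sin θ₂ = 1.818·sin 9.9°/1.414 = 1.818·0.1719/1.414 = 0.2211.
θ₂ = sin⁻¹(0.2211) = 12.77° (from vertical).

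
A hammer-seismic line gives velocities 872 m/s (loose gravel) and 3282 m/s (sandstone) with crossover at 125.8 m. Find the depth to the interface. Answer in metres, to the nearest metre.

48 m

h = (x_cross/2)·√((V₂−V₁)/(V₂+V₁)).
(V₂−V₁)/(V₂+V₁) = (3282−872)/(3282+872) = 0.5802; √ = 0.7617.
h = (125.8/2)·0.7617 = 47.91 m.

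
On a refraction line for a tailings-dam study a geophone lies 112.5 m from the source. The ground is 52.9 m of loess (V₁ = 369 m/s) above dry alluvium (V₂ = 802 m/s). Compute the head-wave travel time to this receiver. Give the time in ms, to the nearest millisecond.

395 ms

θ_c = arcsin(V₁/V₂) = arcsin(369/802) = 27.39°, cos θ_c = 0.8879.
Intercept time tᵢ = 2h cos θ_c / V₁ = 2·52.9·0.8879/369 = 0.25457 s.
t = x/V₂ + tᵢ = 112.5/802 + 0.25457 = 0.39484 s.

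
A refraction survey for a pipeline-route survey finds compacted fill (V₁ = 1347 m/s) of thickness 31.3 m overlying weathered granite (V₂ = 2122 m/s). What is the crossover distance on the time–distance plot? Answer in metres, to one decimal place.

x_cross = 2h·√((V₂+V₁)/(V₂−V₁)).
(V₂+V₁)/(V₂−V₁) = (2122+1347)/(2122−1347) = 4.4761; √ = 2.1157.
x_cross = 2·31.3·2.1157 = 132.44 m.

132.4 m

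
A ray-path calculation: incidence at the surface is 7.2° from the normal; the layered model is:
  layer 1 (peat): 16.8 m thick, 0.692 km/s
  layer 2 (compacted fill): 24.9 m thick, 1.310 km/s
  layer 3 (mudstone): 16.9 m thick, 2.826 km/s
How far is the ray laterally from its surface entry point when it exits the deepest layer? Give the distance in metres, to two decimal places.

18.27 m

Ray parameter p = sin 7.2° / 0.692 km/s = 1.8112e-01 s/km.
Layer 1: θ = 7.20°; offset = 16.8·tan 7.20° = 2.1223 m.
Layer 2: sin θ = p·1.310 = 0.2373 → θ = 13.73°; offset = 24.9·tan 13.73° = 6.0815 m.
Layer 3: sin θ = p·2.826 = 0.5118 → θ = 30.79°; offset = 16.9·tan 30.79° = 10.0690 m.
Total horizontal offset = 18.2728 m.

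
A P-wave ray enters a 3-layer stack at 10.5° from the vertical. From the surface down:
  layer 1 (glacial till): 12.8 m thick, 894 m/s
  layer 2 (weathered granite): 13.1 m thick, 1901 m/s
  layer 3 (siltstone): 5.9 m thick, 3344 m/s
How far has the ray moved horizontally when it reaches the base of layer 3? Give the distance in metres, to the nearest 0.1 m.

p = sin θ₁/V₁ = sin 10.5°/894 = 2.0384e-04 s/m is conserved through the stack.
Layer 1: θ = 10.50°; offset = 12.8·tan 10.50° = 2.372 m.
Layer 2: sin θ = p·1901 = 0.3875 → θ = 22.80°; offset = 13.1·tan 22.80° = 5.507 m.
Layer 3: sin θ = p·3344 = 0.6817 → θ = 42.97°; offset = 5.9·tan 42.97° = 5.497 m.
Summing the layer offsets gives 13.375 m.

13.4 m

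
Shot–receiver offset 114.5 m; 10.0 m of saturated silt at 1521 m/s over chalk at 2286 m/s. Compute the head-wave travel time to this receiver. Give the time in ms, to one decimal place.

θ_c = arcsin(V₁/V₂) = arcsin(1521/2286) = 41.71°, cos θ_c = 0.7465.
Intercept time tᵢ = 2h cos θ_c / V₁ = 2·10.0·0.7465/1521 = 0.00982 s.
t = x/V₂ + tᵢ = 114.5/2286 + 0.00982 = 0.05990 s.

59.9 ms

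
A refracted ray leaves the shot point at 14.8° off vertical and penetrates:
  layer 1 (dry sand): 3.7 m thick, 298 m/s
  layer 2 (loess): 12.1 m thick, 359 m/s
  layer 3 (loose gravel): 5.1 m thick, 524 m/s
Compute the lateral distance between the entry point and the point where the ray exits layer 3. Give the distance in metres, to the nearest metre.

p = sin θ₁/V₁ = sin 14.8°/298 = 8.5720e-04 s/m is conserved through the stack.
Layer 1: θ = 14.80°; offset = 3.7·tan 14.80° = 0.978 m.
Layer 2: sin θ = p·359 = 0.3077 → θ = 17.92°; offset = 12.1·tan 17.92° = 3.914 m.
Layer 3: sin θ = p·524 = 0.4492 → θ = 26.69°; offset = 5.1·tan 26.69° = 2.564 m.
Summing the layer offsets gives 7.455 m.

7 m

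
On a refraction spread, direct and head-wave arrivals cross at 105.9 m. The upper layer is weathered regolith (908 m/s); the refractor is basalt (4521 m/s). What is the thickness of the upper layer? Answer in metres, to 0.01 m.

x_cross = 2h·√((V₂+V₁)/(V₂−V₁)) → h = x_cross / (2·√((V₂+V₁)/(V₂−V₁))).
√((V₂+V₁)/(V₂−V₁)) = √((4521+908)/(4521−908)) = 1.2258.
h = 105.9 / (2·1.2258) = 43.20 m.

43.20 m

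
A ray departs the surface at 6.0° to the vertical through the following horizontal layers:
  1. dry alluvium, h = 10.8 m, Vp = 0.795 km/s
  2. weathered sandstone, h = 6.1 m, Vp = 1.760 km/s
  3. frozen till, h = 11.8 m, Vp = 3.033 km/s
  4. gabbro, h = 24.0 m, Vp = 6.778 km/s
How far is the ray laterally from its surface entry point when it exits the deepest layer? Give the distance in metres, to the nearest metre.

55 m

Apply Snell's law at each interface; in layer i the horizontal offset is hᵢ·tan θᵢ.
Layer 1: θ = 6.00°; offset = 10.8·tan 6.00° = 1.135 m.
Layer 2: sin θ = 1.760·sin 6.0°/0.795 = 0.2314, θ = 13.38°; offset = 6.1·tan 13.38° = 1.451 m.
Layer 3: sin θ = 3.033·sin 6.0°/0.795 = 0.3988, θ = 23.50°; offset = 11.8·tan 23.50° = 5.131 m.
Layer 4: sin θ = 6.778·sin 6.0°/0.795 = 0.8912, θ = 63.02°; offset = 24.0·tan 63.02° = 47.149 m.
Σ offsets = 54.867 m.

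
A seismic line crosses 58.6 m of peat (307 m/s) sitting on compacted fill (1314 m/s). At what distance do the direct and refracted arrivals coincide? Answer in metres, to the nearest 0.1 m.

148.7 m

θ_c = arcsin(307/1314) = 13.51°, so cos θ_c = 0.9723 and tᵢ = 2h cos θ_c/V₁ = 0.3712 s.
At crossover x/V₁ = x/V₂ + tᵢ ⇒ x = tᵢ/(1/V₁ − 1/V₂) = 0.37119/(3.2573e-03 − 7.6104e-04) = 148.70 m.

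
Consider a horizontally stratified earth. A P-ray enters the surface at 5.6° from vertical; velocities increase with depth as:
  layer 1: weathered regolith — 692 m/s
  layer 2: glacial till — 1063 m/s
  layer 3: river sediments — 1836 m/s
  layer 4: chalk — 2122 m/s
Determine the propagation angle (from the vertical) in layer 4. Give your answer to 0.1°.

Ray parameter p = sin 5.6° / 692 = 1.4102e-04 s/m.
sin θ_4 = p·V_4 = 1.4102e-04 × 2122 = 0.2992.
θ_4 = arcsin 0.2992 = 17.41°.

17.4°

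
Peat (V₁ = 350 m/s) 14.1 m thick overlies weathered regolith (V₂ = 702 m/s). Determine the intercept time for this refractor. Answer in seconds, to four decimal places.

0.0698 s

tᵢ = 2h·√(V₂²−V₁²)/(V₁V₂).
√(V₂²−V₁²) = √(702²−350²) = 608.5 m/s.
tᵢ = 2·14.1·608.5/(350·702) = 0.06984 s.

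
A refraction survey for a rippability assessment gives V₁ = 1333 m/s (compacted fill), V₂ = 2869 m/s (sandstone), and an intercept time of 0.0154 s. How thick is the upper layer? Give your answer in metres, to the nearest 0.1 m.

θ_c = arcsin(1333/2869) = 27.69°; cos θ_c = 0.8855.
tᵢ = 2h cos θ_c/V₁ ⇒ h = tᵢ·V₁/(2 cos θ_c) = 0.0154·1333/(2·0.8855) = 11.59 m.

11.6 m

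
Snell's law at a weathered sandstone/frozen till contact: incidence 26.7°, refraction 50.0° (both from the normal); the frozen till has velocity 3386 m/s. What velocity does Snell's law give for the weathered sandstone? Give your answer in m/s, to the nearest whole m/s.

Snell's law: sin 26.7°/V₁ = sin 50.0°/V₂.
V₁ = V₂·sin 26.7°/sin 50.0° = 3386 × 0.5865 = 1986.04 m/s.

1986 m/s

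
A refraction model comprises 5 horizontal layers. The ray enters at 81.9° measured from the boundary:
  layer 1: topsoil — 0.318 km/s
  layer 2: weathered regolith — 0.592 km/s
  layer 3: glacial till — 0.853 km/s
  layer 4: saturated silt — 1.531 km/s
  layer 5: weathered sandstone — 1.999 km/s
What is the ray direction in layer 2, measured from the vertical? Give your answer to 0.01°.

From the normal: θ₁ = 90° − 81.9° = 8.1°.
Ray parameter p = sin 8.1° / 0.318 = 4.4309e-01 s/km.
sin θ_2 = p·V_2 = 4.4309e-01 × 0.592 = 0.2623.
θ_2 = 15.21° from the vertical.

15.21°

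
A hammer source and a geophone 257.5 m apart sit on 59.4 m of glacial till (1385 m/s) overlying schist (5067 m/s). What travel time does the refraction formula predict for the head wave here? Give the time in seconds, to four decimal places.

0.1333 s

θ_c = arcsin(V₁/V₂) = arcsin(1385/5067) = 15.86°, cos θ_c = 0.9619.
Intercept time tᵢ = 2h cos θ_c / V₁ = 2·59.4·0.9619/1385 = 0.08251 s.
t = x/V₂ + tᵢ = 257.5/5067 + 0.08251 = 0.13333 s.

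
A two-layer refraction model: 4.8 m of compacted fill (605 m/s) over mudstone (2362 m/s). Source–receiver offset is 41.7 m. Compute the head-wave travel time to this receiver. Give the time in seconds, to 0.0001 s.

θ_c = arcsin(V₁/V₂) = arcsin(605/2362) = 14.84°, cos θ_c = 0.9666.
Intercept time tᵢ = 2h cos θ_c / V₁ = 2·4.8·0.9666/605 = 0.01534 s.
t = x/V₂ + tᵢ = 41.7/2362 + 0.01534 = 0.03299 s.

0.0330 s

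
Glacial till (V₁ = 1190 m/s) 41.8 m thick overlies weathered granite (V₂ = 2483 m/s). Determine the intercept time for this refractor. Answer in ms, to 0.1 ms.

61.7 ms

tᵢ = 2h·√(V₂²−V₁²)/(V₁V₂).
√(V₂²−V₁²) = √(2483²−1190²) = 2179.3 m/s.
tᵢ = 2·41.8·2179.3/(1190·2483) = 0.06166 s.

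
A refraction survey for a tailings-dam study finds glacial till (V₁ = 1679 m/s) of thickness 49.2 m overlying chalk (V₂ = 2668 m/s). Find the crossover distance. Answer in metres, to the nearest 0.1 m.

x_cross = 2h·√((V₂+V₁)/(V₂−V₁)).
(V₂+V₁)/(V₂−V₁) = (2668+1679)/(2668−1679) = 4.3953; √ = 2.0965.
x_cross = 2·49.2·2.0965 = 206.30 m.

206.3 m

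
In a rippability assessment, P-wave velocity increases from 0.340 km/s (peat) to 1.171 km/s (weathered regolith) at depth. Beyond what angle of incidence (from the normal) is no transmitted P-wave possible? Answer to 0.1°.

At critical incidence the refracted ray runs along the interface (θ₂ = 90°), so sin θ_c = V₁/V₂.
θ_c = arcsin(0.340/1.171) = arcsin 0.2904 = 16.88°.

16.9°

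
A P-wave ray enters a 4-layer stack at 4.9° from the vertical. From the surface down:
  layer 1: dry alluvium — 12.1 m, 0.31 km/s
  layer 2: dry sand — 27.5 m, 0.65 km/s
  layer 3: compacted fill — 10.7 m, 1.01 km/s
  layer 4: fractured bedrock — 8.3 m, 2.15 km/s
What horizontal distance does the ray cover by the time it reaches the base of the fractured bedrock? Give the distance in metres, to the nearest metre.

15 m

Apply Snell's law at each interface; in layer i the horizontal offset is hᵢ·tan θᵢ.
Layer 1: θ = 4.90°; offset = 12.1·tan 4.90° = 1.037 m.
Layer 2: sin θ = 0.65·sin 4.9°/0.31 = 0.1791, θ = 10.32°; offset = 27.5·tan 10.32° = 5.006 m.
Layer 3: sin θ = 1.01·sin 4.9°/0.31 = 0.2783, θ = 16.16°; offset = 10.7·tan 16.16° = 3.100 m.
Layer 4: sin θ = 2.15·sin 4.9°/0.31 = 0.5924, θ = 36.33°; offset = 8.3·tan 36.33° = 6.103 m.
Summing the layer offsets gives 15.247 m.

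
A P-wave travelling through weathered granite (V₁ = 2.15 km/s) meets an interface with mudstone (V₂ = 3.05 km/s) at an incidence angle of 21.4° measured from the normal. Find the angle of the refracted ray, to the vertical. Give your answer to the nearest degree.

31°

Snell's law: sin θ₂ = (V₂/V₁)·sin θ₁ = (3.05/2.15)·sin 21.4° = 0.5176.
θ₂ = sin⁻¹(0.5176) = 31.17° (from vertical).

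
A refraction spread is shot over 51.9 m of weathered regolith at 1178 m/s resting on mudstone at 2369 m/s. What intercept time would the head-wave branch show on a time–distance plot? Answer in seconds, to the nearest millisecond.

0.076 s

θ_c = arcsin(V₁/V₂) = arcsin(1178/2369) = 29.82°; cos θ_c = 0.8676.
tᵢ = 2h·cos θ_c / V₁ = 2·51.9·0.8676 / 1178 = 0.07645 s.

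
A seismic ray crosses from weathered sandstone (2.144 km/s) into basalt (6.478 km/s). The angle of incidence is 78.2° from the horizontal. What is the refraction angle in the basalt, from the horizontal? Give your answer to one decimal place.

51.8°

Angle from the normal: 90° − 78.2° = 11.8°.
Snell's law: sin θ₂ = (V₂/V₁)·sin θ₁ = (6.478/2.144)·sin 11.8° = 0.6179.
θ₂ = arcsin 0.6179 = 38.16° from the normal.
From the interface: 90° − 38.16° = 51.84°.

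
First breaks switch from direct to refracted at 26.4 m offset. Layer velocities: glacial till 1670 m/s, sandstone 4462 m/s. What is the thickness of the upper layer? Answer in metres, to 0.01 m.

x_cross = 2h·√((V₂+V₁)/(V₂−V₁)) → h = x_cross / (2·√((V₂+V₁)/(V₂−V₁))).
√((V₂+V₁)/(V₂−V₁)) = √((4462+1670)/(4462−1670)) = 1.4820.
h = 26.4 / (2·1.4820) = 8.91 m.

8.91 m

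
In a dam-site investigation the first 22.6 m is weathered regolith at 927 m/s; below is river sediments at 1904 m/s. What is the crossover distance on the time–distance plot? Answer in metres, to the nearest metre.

77 m

θ_c = arcsin(927/1904) = 29.14°, so cos θ_c = 0.8735 and tᵢ = 2h cos θ_c/V₁ = 0.0426 s.
At crossover x/V₁ = x/V₂ + tᵢ ⇒ x = tᵢ/(1/V₁ − 1/V₂) = 0.04259/(1.0787e-03 − 5.2521e-04) = 76.94 m.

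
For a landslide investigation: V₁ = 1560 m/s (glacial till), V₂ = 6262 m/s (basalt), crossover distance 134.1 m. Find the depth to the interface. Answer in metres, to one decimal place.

52.0 m

h = (x_cross/2)·√((V₂−V₁)/(V₂+V₁)).
(V₂−V₁)/(V₂+V₁) = (6262−1560)/(6262+1560) = 0.6011; √ = 0.7753.
h = (134.1/2)·0.7753 = 51.99 m.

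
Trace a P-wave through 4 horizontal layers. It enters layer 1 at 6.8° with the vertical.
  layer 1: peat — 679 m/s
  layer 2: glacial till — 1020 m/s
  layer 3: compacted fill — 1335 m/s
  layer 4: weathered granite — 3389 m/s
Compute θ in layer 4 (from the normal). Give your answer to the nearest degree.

36°

Snell's law across each interface conserves sin θ / V, so sin θ_4 = V_4·sin θ₁/V₁.
sin θ_4 = 3389 × sin 6.8° / 679 = 0.5910.
θ_4 = 36.23° from the vertical.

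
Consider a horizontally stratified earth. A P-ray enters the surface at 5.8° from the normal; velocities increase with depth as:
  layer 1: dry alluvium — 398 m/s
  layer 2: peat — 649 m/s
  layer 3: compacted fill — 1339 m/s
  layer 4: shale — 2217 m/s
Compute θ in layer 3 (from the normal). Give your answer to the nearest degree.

20°

Snell's law across each interface conserves sin θ / V, so sin θ_3 = V_3·sin θ₁/V₁.
sin θ_3 = 1339 × sin 5.8° / 398 = 0.3400.
θ_3 = 19.88° from the vertical.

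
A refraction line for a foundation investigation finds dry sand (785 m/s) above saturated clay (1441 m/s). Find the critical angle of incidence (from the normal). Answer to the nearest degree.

Critical incidence: sin θ_c = V₁/V₂ = 785/1441 = 0.5448.
θ_c = arcsin 0.5448 = 33.01°.

33°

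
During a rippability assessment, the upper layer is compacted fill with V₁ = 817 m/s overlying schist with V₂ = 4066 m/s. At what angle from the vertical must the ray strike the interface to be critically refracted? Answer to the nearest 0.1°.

At critical incidence the refracted ray runs along the interface (θ₂ = 90°), so sin θ_c = V₁/V₂.
θ_c = arcsin(817/4066) = arcsin 0.2009 = 11.59°.

11.6°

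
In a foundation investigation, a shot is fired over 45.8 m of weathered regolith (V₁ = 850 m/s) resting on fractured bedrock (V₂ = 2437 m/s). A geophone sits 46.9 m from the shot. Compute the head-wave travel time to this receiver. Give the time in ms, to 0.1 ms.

120.2 ms

θ_c = arcsin(V₁/V₂) = arcsin(850/2437) = 20.41°, cos θ_c = 0.9372.
Intercept time tᵢ = 2h cos θ_c / V₁ = 2·45.8·0.9372/850 = 0.10100 s.
t = x/V₂ + tᵢ = 46.9/2437 + 0.10100 = 0.12024 s.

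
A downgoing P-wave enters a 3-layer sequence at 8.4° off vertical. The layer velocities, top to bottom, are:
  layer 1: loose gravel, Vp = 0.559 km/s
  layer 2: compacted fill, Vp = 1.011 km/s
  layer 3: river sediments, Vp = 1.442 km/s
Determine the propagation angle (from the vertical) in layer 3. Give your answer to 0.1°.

Ray parameter p = sin 8.4° / 0.559 = 2.6133e-01 s/km.
sin θ_3 = p·V_3 = 2.6133e-01 × 1.442 = 0.3768.
θ_3 = arcsin 0.3768 = 22.14°.

22.1°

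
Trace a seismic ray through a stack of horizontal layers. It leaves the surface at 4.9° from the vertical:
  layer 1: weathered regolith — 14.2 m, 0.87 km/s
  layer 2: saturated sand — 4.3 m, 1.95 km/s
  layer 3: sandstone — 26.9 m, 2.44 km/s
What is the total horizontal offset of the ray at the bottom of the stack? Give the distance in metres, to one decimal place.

p = sin θ₁/V₁ = sin 4.9°/0.87 = 9.8180e-02 s/km is conserved through the stack.
Layer 1: θ = 4.90°; offset = 14.2·tan 4.90° = 1.217 m.
Layer 2: sin θ = p·1.95 = 0.1915 → θ = 11.04°; offset = 4.3·tan 11.04° = 0.839 m.
Layer 3: sin θ = p·2.44 = 0.2396 → θ = 13.86°; offset = 26.9·tan 13.86° = 6.637 m.
Summing the layer offsets gives 8.694 m.

8.7 m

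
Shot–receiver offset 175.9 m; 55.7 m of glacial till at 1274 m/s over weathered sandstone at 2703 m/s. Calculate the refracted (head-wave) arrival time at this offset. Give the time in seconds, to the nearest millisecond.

θ_c = arcsin(V₁/V₂) = arcsin(1274/2703) = 28.12°, cos θ_c = 0.8820.
Intercept time tᵢ = 2h cos θ_c / V₁ = 2·55.7·0.8820/1274 = 0.07712 s.
t = x/V₂ + tᵢ = 175.9/2703 + 0.07712 = 0.14220 s.

0.142 s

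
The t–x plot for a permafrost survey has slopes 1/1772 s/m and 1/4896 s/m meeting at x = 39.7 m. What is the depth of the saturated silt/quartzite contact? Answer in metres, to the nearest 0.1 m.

h = (x_cross/2)·√((V₂−V₁)/(V₂+V₁)).
(V₂−V₁)/(V₂+V₁) = (4896−1772)/(4896+1772) = 0.4685; √ = 0.6845.
h = (39.7/2)·0.6845 = 13.59 m.

13.6 m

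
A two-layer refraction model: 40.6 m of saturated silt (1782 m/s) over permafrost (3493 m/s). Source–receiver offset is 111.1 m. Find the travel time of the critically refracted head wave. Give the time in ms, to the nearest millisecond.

θ_c = arcsin(V₁/V₂) = arcsin(1782/3493) = 30.67°, cos θ_c = 0.8601.
Intercept time tᵢ = 2h cos θ_c / V₁ = 2·40.6·0.8601/1782 = 0.03919 s.
t = x/V₂ + tᵢ = 111.1/3493 + 0.03919 = 0.07100 s.

71 ms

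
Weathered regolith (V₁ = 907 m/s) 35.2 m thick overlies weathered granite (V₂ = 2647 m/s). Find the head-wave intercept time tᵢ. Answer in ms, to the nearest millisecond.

73 ms

tᵢ = 2h·√(V₂²−V₁²)/(V₁V₂).
√(V₂²−V₁²) = √(2647²−907²) = 2486.8 m/s.
tᵢ = 2·35.2·2486.8/(907·2647) = 0.07292 s.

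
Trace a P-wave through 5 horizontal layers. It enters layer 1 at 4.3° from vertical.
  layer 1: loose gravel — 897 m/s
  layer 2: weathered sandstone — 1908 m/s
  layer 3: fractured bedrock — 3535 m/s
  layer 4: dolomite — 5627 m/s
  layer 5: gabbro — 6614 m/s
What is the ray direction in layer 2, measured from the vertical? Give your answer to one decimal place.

9.2°

Snell's law across each interface conserves sin θ / V, so sin θ_2 = V_2·sin θ₁/V₁.
sin θ_2 = 1908 × sin 4.3° / 897 = 0.1595.
θ_2 = arcsin 0.1595 = 9.18°.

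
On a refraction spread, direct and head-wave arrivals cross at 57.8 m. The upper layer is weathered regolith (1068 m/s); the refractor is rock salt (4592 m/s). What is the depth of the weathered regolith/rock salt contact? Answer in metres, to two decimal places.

22.80 m

x_cross = 2h·√((V₂+V₁)/(V₂−V₁)) → h = x_cross / (2·√((V₂+V₁)/(V₂−V₁))).
√((V₂+V₁)/(V₂−V₁)) = √((4592+1068)/(4592−1068)) = 1.2673.
h = 57.8 / (2·1.2673) = 22.80 m.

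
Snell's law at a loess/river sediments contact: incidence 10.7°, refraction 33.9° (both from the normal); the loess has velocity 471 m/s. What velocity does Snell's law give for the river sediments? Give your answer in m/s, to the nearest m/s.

1415 m/s

sin 10.7° = 0.1857; sin 33.9° = 0.5577.
V₂ = V₁·(sin θ₂/sin θ₁) = 471·(0.5577/0.1857) = 1414.89 m/s.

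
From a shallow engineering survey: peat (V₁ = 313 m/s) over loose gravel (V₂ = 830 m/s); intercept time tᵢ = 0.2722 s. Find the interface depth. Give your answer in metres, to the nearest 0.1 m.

h = tᵢ·V₁·V₂ / (2·√(V₂²−V₁²)).
√(V₂²−V₁²) = √(830² − 313²) = 768.7 m/s.
h = 0.2722 s × 313 × 830 / (2 × 768.7) = 46.00 m.

46.0 m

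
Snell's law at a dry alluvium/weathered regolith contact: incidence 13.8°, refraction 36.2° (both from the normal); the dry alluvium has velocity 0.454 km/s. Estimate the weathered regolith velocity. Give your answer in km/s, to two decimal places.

sin 13.8° = 0.2385; sin 36.2° = 0.5906.
V₂ = V₁·(sin θ₂/sin θ₁) = 0.454·(0.5906/0.2385) = 1.12 km/s.

1.12 km/s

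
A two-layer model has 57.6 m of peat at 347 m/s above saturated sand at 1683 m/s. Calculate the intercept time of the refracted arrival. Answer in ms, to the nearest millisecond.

325 ms

θ_c = arcsin(V₁/V₂) = arcsin(347/1683) = 11.90°; cos θ_c = 0.9785.
tᵢ = 2h·cos θ_c / V₁ = 2·57.6·0.9785 / 347 = 0.32486 s.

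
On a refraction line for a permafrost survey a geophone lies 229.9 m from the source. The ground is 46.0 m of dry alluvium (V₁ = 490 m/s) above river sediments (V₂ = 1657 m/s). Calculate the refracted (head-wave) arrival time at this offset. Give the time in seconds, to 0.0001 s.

t = x/V₂ + 2h·√(V₂²−V₁²)/(V₁V₂).
√(V₂²−V₁²) = √(1657²−490²) = 1582.9 m/s; delay term = 2·46.0·1582.9/(490·1657) = 0.17936 s.
t = 229.9/1657 + 0.17936 = 0.31810 s.

0.3181 s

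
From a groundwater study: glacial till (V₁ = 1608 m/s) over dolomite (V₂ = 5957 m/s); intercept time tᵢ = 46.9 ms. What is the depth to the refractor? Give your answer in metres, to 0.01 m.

39.16 m

θ_c = arcsin(1608/5957) = 15.66°; cos θ_c = 0.9629.
tᵢ = 2h cos θ_c/V₁ ⇒ h = tᵢ·V₁/(2 cos θ_c) = 0.0469·1608/(2·0.9629) = 39.16 m.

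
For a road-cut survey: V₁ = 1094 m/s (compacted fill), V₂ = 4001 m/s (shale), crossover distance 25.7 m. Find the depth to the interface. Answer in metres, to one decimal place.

x_cross = 2h·√((V₂+V₁)/(V₂−V₁)) → h = x_cross / (2·√((V₂+V₁)/(V₂−V₁))).
√((V₂+V₁)/(V₂−V₁)) = √((4001+1094)/(4001−1094)) = 1.3239.
h = 25.7 / (2·1.3239) = 9.71 m.

9.7 m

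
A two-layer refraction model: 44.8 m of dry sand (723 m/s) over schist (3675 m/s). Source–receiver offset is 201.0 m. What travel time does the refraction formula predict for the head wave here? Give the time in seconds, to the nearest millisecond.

t = x/V₂ + 2h·√(V₂²−V₁²)/(V₁V₂).
√(V₂²−V₁²) = √(3675²−723²) = 3603.2 m/s; delay term = 2·44.8·3603.2/(723·3675) = 0.12151 s.
t = 201.0/3675 + 0.12151 = 0.17620 s.

0.176 s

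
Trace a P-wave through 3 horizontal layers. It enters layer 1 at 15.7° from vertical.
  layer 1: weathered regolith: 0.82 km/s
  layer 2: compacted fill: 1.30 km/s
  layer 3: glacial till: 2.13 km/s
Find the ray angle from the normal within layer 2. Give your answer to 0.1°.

25.4°

Snell's law across each interface conserves sin θ / V, so sin θ_2 = V_2·sin θ₁/V₁.
sin θ_2 = 1.30 × sin 15.7° / 0.82 = 0.4290.
θ_2 = arcsin 0.4290 = 25.40°.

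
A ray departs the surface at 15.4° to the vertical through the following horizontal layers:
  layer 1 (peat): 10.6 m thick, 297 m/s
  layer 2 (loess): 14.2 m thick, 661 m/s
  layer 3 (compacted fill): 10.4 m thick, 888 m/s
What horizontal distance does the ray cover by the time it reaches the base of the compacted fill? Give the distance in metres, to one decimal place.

26.9 m

p = sin θ₁/V₁ = sin 15.4°/297 = 8.9413e-04 s/m is conserved through the stack.
Layer 1: θ = 15.40°; offset = 10.6·tan 15.40° = 2.920 m.
Layer 2: sin θ = p·661 = 0.5910 → θ = 36.23°; offset = 14.2·tan 36.23° = 10.404 m.
Layer 3: sin θ = p·888 = 0.7940 → θ = 52.56°; offset = 10.4·tan 52.56° = 13.583 m.
Total horizontal offset = 26.906 m.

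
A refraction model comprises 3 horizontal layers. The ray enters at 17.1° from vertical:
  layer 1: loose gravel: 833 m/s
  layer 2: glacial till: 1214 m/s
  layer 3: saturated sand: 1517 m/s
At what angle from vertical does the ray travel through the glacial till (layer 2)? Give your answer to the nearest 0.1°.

Snell's law across each interface conserves sin θ / V, so sin θ_2 = V_2·sin θ₁/V₁.
sin θ_2 = 1214 × sin 17.1° / 833 = 0.4285.
θ_2 = 25.37° from the vertical.

25.4°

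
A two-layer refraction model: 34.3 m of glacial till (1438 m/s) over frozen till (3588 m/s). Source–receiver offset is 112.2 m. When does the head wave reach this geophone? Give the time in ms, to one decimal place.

θ_c = arcsin(V₁/V₂) = arcsin(1438/3588) = 23.63°, cos θ_c = 0.9162.
Intercept time tᵢ = 2h cos θ_c / V₁ = 2·34.3·0.9162/1438 = 0.04371 s.
t = x/V₂ + tᵢ = 112.2/3588 + 0.04371 = 0.07498 s.

75.0 ms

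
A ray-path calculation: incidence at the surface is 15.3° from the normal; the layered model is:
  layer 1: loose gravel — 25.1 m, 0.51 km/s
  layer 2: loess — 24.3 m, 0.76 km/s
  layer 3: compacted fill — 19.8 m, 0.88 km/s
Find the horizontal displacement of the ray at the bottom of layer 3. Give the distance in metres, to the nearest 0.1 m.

27.4 m

p = sin θ₁/V₁ = sin 15.3°/0.51 = 5.1740e-01 s/km is conserved through the stack.
Layer 1: θ = 15.30°; offset = 25.1·tan 15.30° = 6.867 m.
Layer 2: sin θ = p·0.76 = 0.3932 → θ = 23.16°; offset = 24.3·tan 23.16° = 10.392 m.
Layer 3: sin θ = p·0.88 = 0.4553 → θ = 27.08°; offset = 19.8·tan 27.08° = 10.126 m.
Summing the layer offsets gives 27.385 m.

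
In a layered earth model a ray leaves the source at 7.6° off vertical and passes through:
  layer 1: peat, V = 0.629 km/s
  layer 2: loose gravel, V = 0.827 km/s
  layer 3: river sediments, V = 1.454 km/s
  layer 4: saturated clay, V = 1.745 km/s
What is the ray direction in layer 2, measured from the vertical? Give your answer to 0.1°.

10.0°

Snell's law across each interface conserves sin θ / V, so sin θ_2 = V_2·sin θ₁/V₁.
sin θ_2 = 0.827 × sin 7.6° / 0.629 = 0.1739.
θ_2 = arcsin 0.1739 = 10.01°.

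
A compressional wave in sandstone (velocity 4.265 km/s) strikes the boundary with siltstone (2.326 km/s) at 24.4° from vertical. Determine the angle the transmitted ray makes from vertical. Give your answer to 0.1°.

sin θ₁/V₁ = sin θ₂/V₂ ⇒ sin θ₂ = 2.326·sin 24.4°/4.265 = 2.326·0.4131/4.265 = 0.2253.
θ₂ = arcsin 0.2253 = 13.02° from the normal.

13.0°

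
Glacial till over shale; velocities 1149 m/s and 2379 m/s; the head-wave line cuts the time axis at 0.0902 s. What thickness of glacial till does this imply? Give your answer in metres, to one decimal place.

59.2 m

θ_c = arcsin(1149/2379) = 28.88°; cos θ_c = 0.8756.
tᵢ = 2h cos θ_c/V₁ ⇒ h = tᵢ·V₁/(2 cos θ_c) = 0.0902·1149/(2·0.8756) = 59.18 m.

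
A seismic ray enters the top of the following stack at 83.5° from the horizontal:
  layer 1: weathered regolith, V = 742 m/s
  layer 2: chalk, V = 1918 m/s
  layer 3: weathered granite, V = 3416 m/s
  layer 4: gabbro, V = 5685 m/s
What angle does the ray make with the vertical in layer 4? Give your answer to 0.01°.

60.15°

From the normal: θ₁ = 90° − 83.5° = 6.5°.
Snell's law across each interface conserves sin θ / V, so sin θ_4 = V_4·sin θ₁/V₁.
sin θ_4 = 5685 × sin 6.5° / 742 = 0.8673.
θ_4 = arcsin 0.8673 = 60.15°.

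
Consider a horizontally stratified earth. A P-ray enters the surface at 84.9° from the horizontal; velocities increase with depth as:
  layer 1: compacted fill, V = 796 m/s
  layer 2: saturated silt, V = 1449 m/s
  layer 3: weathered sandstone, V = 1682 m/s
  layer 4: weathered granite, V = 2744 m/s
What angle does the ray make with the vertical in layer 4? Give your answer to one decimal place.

From the normal: θ₁ = 90° − 84.9° = 5.1°.
Ray parameter p = sin 5.1° / 796 = 1.1168e-04 s/m.
sin θ_4 = p·V_4 = 1.1168e-04 × 2744 = 0.3064.
θ_4 = 17.84° from the vertical.

17.8°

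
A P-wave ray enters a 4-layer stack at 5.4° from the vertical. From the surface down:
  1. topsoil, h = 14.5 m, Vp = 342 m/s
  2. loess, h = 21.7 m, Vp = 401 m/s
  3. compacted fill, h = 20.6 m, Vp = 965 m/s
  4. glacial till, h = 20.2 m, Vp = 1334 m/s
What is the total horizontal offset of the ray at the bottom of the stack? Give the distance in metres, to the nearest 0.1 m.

Apply Snell's law at each interface; in layer i the horizontal offset is hᵢ·tan θᵢ.
Layer 1: θ = 5.40°; offset = 14.5·tan 5.40° = 1.371 m.
Layer 2: sin θ = 401·sin 5.4°/342 = 0.1103, θ = 6.34°; offset = 21.7·tan 6.34° = 2.409 m.
Layer 3: sin θ = 965·sin 5.4°/342 = 0.2655, θ = 15.40°; offset = 20.6·tan 15.40° = 5.674 m.
Layer 4: sin θ = 1334·sin 5.4°/342 = 0.3671, θ = 21.54°; offset = 20.2·tan 21.54° = 7.971 m.
Total horizontal offset = 17.425 m.

17.4 m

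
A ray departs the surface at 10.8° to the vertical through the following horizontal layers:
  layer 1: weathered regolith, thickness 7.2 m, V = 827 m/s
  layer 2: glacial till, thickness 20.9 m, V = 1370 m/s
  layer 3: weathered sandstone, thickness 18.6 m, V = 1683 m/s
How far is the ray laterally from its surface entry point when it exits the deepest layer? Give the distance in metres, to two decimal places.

p = sin θ₁/V₁ = sin 10.8°/827 = 2.2658e-04 s/m is conserved through the stack.
Layer 1: θ = 10.80°; offset = 7.2·tan 10.80° = 1.3735 m.
Layer 2: sin θ = p·1370 = 0.3104 → θ = 18.08°; offset = 20.9·tan 18.08° = 6.8248 m.
Layer 3: sin θ = p·1683 = 0.3813 → θ = 22.42°; offset = 18.6·tan 22.42° = 7.6726 m.
Σ offsets = 15.8708 m.

15.87 m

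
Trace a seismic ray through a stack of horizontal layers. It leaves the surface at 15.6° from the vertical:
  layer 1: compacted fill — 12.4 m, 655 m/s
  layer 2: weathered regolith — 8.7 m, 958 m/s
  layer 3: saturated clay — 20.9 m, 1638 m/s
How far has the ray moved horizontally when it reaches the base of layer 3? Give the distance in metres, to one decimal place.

p = sin θ₁/V₁ = sin 15.6°/655 = 4.1056e-04 s/m is conserved through the stack.
Layer 1: θ = 15.60°; offset = 12.4·tan 15.60° = 3.462 m.
Layer 2: sin θ = p·958 = 0.3933 → θ = 23.16°; offset = 8.7·tan 23.16° = 3.722 m.
Layer 3: sin θ = p·1638 = 0.6725 → θ = 42.26°; offset = 20.9·tan 42.26° = 18.991 m.
Total horizontal offset = 26.175 m.

26.2 m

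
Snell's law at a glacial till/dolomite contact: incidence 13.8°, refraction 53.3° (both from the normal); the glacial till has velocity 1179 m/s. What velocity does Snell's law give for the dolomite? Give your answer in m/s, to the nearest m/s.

3963 m/s

sin 13.8° = 0.2385; sin 53.3° = 0.8018.
V₂ = V₁·(sin θ₂/sin θ₁) = 1179·(0.8018/0.2385) = 3962.94 m/s.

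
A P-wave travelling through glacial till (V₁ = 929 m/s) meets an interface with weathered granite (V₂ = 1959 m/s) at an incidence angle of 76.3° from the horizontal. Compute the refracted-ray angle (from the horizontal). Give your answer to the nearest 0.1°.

Convert to the normal: θ₁ = 90° − 76.3° = 13.7°.
Snell's law: sin θ₂ = (V₂/V₁)·sin θ₁ = (1959/929)·sin 13.7° = 0.4994.
θ₂ = arcsin 0.4994 = 29.96° from the normal.
From the interface: 90° − 29.96° = 60.04°.

60.0°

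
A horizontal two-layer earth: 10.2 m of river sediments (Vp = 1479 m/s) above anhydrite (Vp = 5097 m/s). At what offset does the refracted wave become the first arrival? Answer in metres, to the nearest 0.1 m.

27.5 m

x_cross = 2h·√((V₂+V₁)/(V₂−V₁)).
(V₂+V₁)/(V₂−V₁) = (5097+1479)/(5097−1479) = 1.8176; √ = 1.3482.
x_cross = 2·10.2·1.3482 = 27.50 m.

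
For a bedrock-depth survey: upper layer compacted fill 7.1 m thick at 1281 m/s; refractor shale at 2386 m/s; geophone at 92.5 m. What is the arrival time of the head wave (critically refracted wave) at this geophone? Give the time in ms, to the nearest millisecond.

48 ms

θ_c = arcsin(V₁/V₂) = arcsin(1281/2386) = 32.47°, cos θ_c = 0.8437.
Intercept time tᵢ = 2h cos θ_c / V₁ = 2·7.1·0.8437/1281 = 0.00935 s.
t = x/V₂ + tᵢ = 92.5/2386 + 0.00935 = 0.04812 s.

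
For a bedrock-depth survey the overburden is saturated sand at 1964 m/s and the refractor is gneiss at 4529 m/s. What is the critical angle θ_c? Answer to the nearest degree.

Critical incidence: sin θ_c = V₁/V₂ = 1964/4529 = 0.4336.
θ_c = arcsin 0.4336 = 25.70°.

26°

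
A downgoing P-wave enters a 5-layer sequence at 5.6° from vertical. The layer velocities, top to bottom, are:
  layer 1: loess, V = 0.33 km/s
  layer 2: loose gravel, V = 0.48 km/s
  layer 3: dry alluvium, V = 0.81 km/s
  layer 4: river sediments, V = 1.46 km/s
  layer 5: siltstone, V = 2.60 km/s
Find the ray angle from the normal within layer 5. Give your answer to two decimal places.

Snell's law across each interface conserves sin θ / V, so sin θ_5 = V_5·sin θ₁/V₁.
sin θ_5 = 2.60 × sin 5.6° / 0.33 = 0.7688.
θ_5 = arcsin 0.7688 = 50.25°.

50.25°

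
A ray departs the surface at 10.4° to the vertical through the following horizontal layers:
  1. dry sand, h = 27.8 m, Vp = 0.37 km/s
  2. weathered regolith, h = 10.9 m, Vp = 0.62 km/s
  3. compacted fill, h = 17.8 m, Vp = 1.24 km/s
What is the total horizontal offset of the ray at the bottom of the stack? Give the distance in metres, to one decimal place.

22.1 m

Apply Snell's law at each interface; in layer i the horizontal offset is hᵢ·tan θᵢ.
Layer 1: θ = 10.40°; offset = 27.8·tan 10.40° = 5.102 m.
Layer 2: sin θ = 0.62·sin 10.4°/0.37 = 0.3025, θ = 17.61°; offset = 10.9·tan 17.61° = 3.459 m.
Layer 3: sin θ = 1.24·sin 10.4°/0.37 = 0.6050, θ = 37.23°; offset = 17.8·tan 37.23° = 13.524 m.
Σ offsets = 22.086 m.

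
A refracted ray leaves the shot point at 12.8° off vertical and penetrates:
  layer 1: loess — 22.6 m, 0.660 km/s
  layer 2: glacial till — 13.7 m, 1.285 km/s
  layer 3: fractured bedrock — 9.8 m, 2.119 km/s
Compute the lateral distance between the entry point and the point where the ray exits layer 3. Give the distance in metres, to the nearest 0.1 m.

Apply Snell's law at each interface; in layer i the horizontal offset is hᵢ·tan θᵢ.
Layer 1: θ = 12.80°; offset = 22.6·tan 12.80° = 5.135 m.
Layer 2: sin θ = 1.285·sin 12.8°/0.660 = 0.4313, θ = 25.55°; offset = 13.7·tan 25.55° = 6.550 m.
Layer 3: sin θ = 2.119·sin 12.8°/0.660 = 0.7113, θ = 45.34°; offset = 9.8·tan 45.34° = 9.917 m.
Σ offsets = 21.602 m.

21.6 m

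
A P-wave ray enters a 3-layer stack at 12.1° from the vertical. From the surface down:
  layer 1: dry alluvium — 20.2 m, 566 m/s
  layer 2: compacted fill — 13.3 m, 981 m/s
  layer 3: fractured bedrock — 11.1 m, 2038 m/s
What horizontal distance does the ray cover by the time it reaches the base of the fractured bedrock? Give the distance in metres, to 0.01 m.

p = sin θ₁/V₁ = sin 12.1°/566 = 3.7035e-04 s/m is conserved through the stack.
Layer 1: θ = 12.10°; offset = 20.2·tan 12.10° = 4.3305 m.
Layer 2: sin θ = p·981 = 0.3633 → θ = 21.30°; offset = 13.3·tan 21.30° = 5.1865 m.
Layer 3: sin θ = p·2038 = 0.7548 → θ = 49.01°; offset = 11.1·tan 49.01° = 12.7717 m.
Summing the layer offsets gives 22.2887 m.

22.29 m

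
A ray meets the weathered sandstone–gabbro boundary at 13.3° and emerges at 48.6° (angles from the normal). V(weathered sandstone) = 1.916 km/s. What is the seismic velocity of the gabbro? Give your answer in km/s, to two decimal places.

6.25 km/s

Snell's law: sin 13.3°/V₁ = sin 48.6°/V₂.
V₂ = V₁·sin 48.6°/sin 13.3° = 1.916 × 3.2606 = 6.25 km/s.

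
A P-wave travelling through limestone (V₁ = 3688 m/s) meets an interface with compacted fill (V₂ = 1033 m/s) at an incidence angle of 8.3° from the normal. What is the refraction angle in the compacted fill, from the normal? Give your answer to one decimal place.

2.3°

Snell's law: sin θ₂ = (V₂/V₁)·sin θ₁ = (1033/3688)·sin 8.3° = 0.0404.
θ₂ = arcsin 0.0404 = 2.32° from the normal.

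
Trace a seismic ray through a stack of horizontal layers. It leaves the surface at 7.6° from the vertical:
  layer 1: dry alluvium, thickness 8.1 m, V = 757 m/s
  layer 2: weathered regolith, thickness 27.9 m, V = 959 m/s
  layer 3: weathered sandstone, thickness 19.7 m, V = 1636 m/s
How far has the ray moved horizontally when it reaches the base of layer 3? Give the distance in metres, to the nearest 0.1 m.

Apply Snell's law at each interface; in layer i the horizontal offset is hᵢ·tan θᵢ.
Layer 1: θ = 7.60°; offset = 8.1·tan 7.60° = 1.081 m.
Layer 2: sin θ = 959·sin 7.6°/757 = 0.1675, θ = 9.65°; offset = 27.9·tan 9.65° = 4.742 m.
Layer 3: sin θ = 1636·sin 7.6°/757 = 0.2858, θ = 16.61°; offset = 19.7·tan 16.61° = 5.876 m.
Summing the layer offsets gives 11.698 m.

11.7 m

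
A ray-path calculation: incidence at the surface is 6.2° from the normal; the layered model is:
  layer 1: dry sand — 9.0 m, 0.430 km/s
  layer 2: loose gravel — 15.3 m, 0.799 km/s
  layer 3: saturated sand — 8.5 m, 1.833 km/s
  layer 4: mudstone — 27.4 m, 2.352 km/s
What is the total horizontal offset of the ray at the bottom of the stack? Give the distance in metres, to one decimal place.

p = sin θ₁/V₁ = sin 6.2°/0.430 = 2.5116e-01 s/km is conserved through the stack.
Layer 1: θ = 6.20°; offset = 9.0·tan 6.20° = 0.978 m.
Layer 2: sin θ = p·0.799 = 0.2007 → θ = 11.58°; offset = 15.3·tan 11.58° = 3.134 m.
Layer 3: sin θ = p·1.833 = 0.4604 → θ = 27.41°; offset = 8.5·tan 27.41° = 4.408 m.
Layer 4: sin θ = p·2.352 = 0.5907 → θ = 36.21°; offset = 27.4·tan 36.21° = 20.060 m.
Summing the layer offsets gives 28.580 m.

28.6 m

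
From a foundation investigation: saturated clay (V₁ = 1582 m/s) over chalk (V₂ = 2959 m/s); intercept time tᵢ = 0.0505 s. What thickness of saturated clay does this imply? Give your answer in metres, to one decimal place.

h = tᵢ·V₁·V₂ / (2·√(V₂²−V₁²)).
√(V₂²−V₁²) = √(2959² − 1582²) = 2500.6 m/s.
h = 0.0505 s × 1582 × 2959 / (2 × 2500.6) = 47.27 m.

47.3 m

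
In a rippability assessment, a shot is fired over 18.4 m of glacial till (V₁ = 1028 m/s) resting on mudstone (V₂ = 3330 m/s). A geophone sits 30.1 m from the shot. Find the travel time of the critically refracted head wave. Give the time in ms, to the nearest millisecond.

43 ms

θ_c = arcsin(V₁/V₂) = arcsin(1028/3330) = 17.98°, cos θ_c = 0.9512.
Intercept time tᵢ = 2h cos θ_c / V₁ = 2·18.4·0.9512/1028 = 0.03405 s.
t = x/V₂ + tᵢ = 30.1/3330 + 0.03405 = 0.04309 s.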